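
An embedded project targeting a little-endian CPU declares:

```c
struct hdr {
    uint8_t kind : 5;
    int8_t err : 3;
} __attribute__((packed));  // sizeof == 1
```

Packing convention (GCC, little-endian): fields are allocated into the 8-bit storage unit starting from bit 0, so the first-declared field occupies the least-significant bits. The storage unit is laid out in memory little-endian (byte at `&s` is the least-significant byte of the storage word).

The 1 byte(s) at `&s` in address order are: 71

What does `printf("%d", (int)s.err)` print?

3

[0]=0x71 (little-endian) → word 0x71
kind [0+:5] = (word>>0) & 0x1f = 17
err [5+:3] = (word>>5) & 0x7 = 3  ←
err signed 3b, MSB=0: value = 3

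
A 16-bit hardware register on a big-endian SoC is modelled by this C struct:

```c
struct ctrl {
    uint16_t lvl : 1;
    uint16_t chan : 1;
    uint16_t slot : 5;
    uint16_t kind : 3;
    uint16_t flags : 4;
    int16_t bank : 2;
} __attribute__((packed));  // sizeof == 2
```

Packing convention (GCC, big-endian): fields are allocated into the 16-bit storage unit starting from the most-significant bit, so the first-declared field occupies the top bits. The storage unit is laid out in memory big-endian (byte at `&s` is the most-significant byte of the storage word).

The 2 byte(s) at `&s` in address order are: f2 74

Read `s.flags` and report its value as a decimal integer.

13

[0]=0xf2 [1]=0x74 (big-endian) → word 0xf274
lvl:1 @ bit 15 → (0xf274>>15)&0x1 = 0x1
chan:1 @ bit 14 → (0xf274>>14)&0x1 = 0x1
slot:5 @ bit 9 → (0xf274>>9)&0x1f = 0x19
kind:3 @ bit 6 → (0xf274>>6)&0x7 = 0x1
flags:4 @ bit 2 → (0xf274>>2)&0xf = 0xd  ←
bank:2 @ bit 0 → (0xf274>>0)&0x3 = 0x0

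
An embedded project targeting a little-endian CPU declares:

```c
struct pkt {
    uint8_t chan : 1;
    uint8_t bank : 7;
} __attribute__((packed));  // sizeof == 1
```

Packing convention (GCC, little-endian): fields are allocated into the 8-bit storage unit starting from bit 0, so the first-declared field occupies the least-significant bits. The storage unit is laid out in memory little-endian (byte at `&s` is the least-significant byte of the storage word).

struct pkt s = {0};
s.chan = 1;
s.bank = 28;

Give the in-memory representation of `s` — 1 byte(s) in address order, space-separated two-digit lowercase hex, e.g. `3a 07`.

[0+:1] chan=1 & 0x1 = 0x1; word=0x01
[1+:7] bank=28 & 0x7f = 0x1c; word=0x39
word = 0x39 → little-endian bytes:
  [0]=0x39

39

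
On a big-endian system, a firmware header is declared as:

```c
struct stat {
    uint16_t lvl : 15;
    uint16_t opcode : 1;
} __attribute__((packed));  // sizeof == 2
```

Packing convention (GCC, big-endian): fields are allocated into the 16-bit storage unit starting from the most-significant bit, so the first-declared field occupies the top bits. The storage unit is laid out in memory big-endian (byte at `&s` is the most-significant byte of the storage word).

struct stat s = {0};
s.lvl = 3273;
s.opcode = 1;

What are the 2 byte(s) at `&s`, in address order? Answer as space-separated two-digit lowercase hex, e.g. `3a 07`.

19 93

[1+:15] lvl=3273 & 0x7fff = 0xcc9; word=0x1992
[0+:1] opcode=1 & 0x1 = 0x1; word=0x1993
word = 0x1993 → big-endian bytes:
  [0]=0x19  [1]=0x93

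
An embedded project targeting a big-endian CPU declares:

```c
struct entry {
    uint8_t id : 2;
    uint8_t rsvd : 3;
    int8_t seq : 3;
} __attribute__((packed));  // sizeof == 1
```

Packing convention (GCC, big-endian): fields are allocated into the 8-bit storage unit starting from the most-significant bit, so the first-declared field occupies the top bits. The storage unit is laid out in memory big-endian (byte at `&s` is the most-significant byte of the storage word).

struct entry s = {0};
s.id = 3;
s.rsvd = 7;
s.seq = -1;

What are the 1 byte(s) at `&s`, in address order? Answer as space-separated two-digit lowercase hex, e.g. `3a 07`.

ff

[6+:2] id=3 & 0x3 = 0x3; word=0xc0
[3+:3] rsvd=7 & 0x7 = 0x7; word=0xf8
[0+:3] seq=-1 & 0x7 = 0x7; word=0xff
word = 0xff → big-endian bytes:
  [0]=0xff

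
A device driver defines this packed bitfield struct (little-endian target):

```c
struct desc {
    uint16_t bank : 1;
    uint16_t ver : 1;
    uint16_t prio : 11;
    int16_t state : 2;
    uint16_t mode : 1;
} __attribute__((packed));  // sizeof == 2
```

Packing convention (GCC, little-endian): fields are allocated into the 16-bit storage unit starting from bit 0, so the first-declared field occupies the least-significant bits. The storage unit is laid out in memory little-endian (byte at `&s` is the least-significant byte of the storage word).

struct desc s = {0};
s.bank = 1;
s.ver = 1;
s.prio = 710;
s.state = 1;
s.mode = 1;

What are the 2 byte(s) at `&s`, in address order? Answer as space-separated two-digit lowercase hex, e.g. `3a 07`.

1b ab

[0+:1] bank=1 & 0x1 = 0x1; word=0x0001
[1+:1] ver=1 & 0x1 = 0x1; word=0x0003
[2+:11] prio=710 & 0x7ff = 0x2c6; word=0x0b1b
[13+:2] state=1 & 0x3 = 0x1; word=0x2b1b
[15+:1] mode=1 & 0x1 = 0x1; word=0xab1b
word = 0xab1b → little-endian bytes:
  [0]=0x1b  [1]=0xab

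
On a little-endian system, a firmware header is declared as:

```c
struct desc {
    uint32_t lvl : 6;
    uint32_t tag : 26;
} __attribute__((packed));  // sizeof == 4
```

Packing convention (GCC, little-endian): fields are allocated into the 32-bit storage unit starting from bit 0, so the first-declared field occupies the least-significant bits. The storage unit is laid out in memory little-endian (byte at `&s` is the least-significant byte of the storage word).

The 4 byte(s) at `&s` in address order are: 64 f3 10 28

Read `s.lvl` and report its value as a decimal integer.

36

[0]=0x64 [1]=0xf3 [2]=0x10 [3]=0x28 (little-endian) → word 0x2810f364
lvl:6 @ bit 0 → (0x2810f364>>0)&0x3f = 0x24  ←
tag:26 @ bit 6 → (0x2810f364>>6)&0x3ffffff = 0xa043cd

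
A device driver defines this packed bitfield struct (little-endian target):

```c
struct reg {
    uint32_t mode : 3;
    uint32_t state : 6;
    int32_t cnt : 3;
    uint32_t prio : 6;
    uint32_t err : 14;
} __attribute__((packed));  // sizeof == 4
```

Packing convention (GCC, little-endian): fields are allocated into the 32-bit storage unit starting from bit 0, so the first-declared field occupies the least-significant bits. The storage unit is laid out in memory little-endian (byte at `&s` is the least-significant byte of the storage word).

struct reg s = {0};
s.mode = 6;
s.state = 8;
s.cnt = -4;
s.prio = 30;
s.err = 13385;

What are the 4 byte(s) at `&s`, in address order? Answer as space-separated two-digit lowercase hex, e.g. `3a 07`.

46 e8 25 d1

mode (3b) val=6 bits=0x6 at bit 0: 0x00000006
state (6b) val=8 bits=0x8 at bit 3: 0x00000046
cnt (3b) val=-4 bits=0x4 at bit 9: 0x00000846
prio (6b) val=30 bits=0x1e at bit 12: 0x0001e846
err (14b) val=13385 bits=0x3449 at bit 18: 0xd125e846
word = 0xd125e846 → little-endian bytes:
  [0]=0x46  [1]=0xe8  [2]=0x25  [3]=0xd1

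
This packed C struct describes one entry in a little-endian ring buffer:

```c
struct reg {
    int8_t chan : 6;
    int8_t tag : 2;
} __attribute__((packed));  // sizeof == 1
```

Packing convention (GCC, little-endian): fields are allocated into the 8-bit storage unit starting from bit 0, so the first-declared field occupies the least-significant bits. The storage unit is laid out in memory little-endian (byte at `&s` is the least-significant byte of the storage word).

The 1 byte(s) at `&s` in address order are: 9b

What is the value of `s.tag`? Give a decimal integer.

-2

[0]=0x9b (little-endian) → word 0x9b
chan:6 @ bit 0 → (0x9b>>0)&0x3f = 0x1b
tag:2 @ bit 6 → (0x9b>>6)&0x3 = 0x2  ←
tag signed 2b, MSB=1: 2 - 4 = -2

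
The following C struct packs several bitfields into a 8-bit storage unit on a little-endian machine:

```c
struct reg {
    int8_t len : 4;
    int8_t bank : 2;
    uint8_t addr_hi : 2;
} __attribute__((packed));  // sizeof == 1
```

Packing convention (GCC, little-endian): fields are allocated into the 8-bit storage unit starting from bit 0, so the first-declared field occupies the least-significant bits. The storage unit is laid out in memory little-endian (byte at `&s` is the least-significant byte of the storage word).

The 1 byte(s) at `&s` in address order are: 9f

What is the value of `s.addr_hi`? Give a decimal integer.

2

[0]=0x9f (little-endian) → word 0x9f
len [0+:4] = (word>>0) & 0xf = 15
bank [4+:2] = (word>>4) & 0x3 = 1
addr_hi [6+:2] = (word>>6) & 0x3 = 2  ←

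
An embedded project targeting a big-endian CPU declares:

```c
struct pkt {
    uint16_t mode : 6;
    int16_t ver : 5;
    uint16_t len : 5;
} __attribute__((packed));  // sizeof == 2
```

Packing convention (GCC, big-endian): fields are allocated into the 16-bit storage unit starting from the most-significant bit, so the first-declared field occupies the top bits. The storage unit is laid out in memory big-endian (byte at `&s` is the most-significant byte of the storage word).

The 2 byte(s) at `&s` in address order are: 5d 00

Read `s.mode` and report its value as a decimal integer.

23

[0]=0x5d [1]=0x00 (big-endian) → word 0x5d00
mode [10+:6] = (word>>10) & 0x3f = 23  ←
ver [5+:5] = (word>>5) & 0x1f = 8
len [0+:5] = (word>>0) & 0x1f = 0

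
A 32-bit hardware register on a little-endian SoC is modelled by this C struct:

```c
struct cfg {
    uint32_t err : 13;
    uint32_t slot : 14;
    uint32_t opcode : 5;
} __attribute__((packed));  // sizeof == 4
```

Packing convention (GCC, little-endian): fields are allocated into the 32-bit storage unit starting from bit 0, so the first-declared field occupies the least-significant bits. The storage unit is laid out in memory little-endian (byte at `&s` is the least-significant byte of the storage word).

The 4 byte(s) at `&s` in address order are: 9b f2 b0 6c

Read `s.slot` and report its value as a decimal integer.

[0]=0x9b [1]=0xf2 [2]=0xb0 [3]=0x6c (little-endian) → word 0x6cb0f29b
err:13 @ bit 0 → (0x6cb0f29b>>0)&0x1fff = 0x129b
slot:14 @ bit 13 → (0x6cb0f29b>>13)&0x3fff = 0x2587  ←
opcode:5 @ bit 27 → (0x6cb0f29b>>27)&0x1f = 0xd

9607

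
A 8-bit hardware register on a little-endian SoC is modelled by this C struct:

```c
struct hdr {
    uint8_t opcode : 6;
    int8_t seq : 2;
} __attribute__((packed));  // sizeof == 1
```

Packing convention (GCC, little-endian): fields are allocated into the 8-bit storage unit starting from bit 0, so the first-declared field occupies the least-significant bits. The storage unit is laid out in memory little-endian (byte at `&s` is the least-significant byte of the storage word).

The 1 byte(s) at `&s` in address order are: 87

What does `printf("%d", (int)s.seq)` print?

-2

[0]=0x87 (little-endian) → word 0x87
opcode [0+:6] = (word>>0) & 0x3f = 7
seq [6+:2] = (word>>6) & 0x3 = 2  ←
seq signed 2b, MSB=1: 2 - 4 = -2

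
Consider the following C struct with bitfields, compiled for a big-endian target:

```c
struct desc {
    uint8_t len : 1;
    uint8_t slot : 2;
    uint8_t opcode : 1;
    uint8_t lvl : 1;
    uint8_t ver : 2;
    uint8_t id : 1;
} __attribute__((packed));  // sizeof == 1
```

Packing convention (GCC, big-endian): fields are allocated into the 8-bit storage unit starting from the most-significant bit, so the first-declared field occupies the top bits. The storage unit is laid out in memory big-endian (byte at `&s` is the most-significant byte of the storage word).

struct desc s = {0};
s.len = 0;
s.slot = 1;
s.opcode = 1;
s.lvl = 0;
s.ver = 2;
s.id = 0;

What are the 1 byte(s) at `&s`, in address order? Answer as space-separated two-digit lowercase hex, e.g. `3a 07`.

34

[7+:1] len=0 & 0x1 = 0x0; word=0x00
[5+:2] slot=1 & 0x3 = 0x1; word=0x20
[4+:1] opcode=1 & 0x1 = 0x1; word=0x30
[3+:1] lvl=0 & 0x1 = 0x0; word=0x30
[1+:2] ver=2 & 0x3 = 0x2; word=0x34
[0+:1] id=0 & 0x1 = 0x0; word=0x34
word = 0x34 → big-endian bytes:
  [0]=0x34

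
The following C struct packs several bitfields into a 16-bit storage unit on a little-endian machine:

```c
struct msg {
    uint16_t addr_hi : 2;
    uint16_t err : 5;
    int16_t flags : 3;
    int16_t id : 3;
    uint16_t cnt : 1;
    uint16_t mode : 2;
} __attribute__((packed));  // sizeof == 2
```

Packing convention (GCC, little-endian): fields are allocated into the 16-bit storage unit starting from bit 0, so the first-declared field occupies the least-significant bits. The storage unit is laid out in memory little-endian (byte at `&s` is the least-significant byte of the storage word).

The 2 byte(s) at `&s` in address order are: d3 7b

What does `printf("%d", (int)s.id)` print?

-2

[0]=0xd3 [1]=0x7b (little-endian) → word 0x7bd3
addr_hi:2 @ bit 0 → (0x7bd3>>0)&0x3 = 0x3
err:5 @ bit 2 → (0x7bd3>>2)&0x1f = 0x14
flags:3 @ bit 7 → (0x7bd3>>7)&0x7 = 0x7
id:3 @ bit 10 → (0x7bd3>>10)&0x7 = 0x6  ←
cnt:1 @ bit 13 → (0x7bd3>>13)&0x1 = 0x1
mode:2 @ bit 14 → (0x7bd3>>14)&0x3 = 0x1
id signed 3b, MSB=1: 6 - 8 = -2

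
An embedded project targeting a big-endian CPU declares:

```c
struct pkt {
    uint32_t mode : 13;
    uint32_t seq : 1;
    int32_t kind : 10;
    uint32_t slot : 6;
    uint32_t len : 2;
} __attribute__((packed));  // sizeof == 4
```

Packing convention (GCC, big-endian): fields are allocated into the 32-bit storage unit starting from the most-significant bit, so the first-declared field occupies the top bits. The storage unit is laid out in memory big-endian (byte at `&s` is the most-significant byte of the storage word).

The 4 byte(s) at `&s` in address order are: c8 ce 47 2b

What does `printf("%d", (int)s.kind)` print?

[0]=0xc8 [1]=0xce [2]=0x47 [3]=0x2b (big-endian) → word 0xc8ce472b
mode:13 @ bit 19 → (0xc8ce472b>>19)&0x1fff = 0x1919
seq:1 @ bit 18 → (0xc8ce472b>>18)&0x1 = 0x1
kind:10 @ bit 8 → (0xc8ce472b>>8)&0x3ff = 0x247  ←
slot:6 @ bit 2 → (0xc8ce472b>>2)&0x3f = 0xa
len:2 @ bit 0 → (0xc8ce472b>>0)&0x3 = 0x3
kind signed 10b, MSB=1: 583 - 1024 = -441

-441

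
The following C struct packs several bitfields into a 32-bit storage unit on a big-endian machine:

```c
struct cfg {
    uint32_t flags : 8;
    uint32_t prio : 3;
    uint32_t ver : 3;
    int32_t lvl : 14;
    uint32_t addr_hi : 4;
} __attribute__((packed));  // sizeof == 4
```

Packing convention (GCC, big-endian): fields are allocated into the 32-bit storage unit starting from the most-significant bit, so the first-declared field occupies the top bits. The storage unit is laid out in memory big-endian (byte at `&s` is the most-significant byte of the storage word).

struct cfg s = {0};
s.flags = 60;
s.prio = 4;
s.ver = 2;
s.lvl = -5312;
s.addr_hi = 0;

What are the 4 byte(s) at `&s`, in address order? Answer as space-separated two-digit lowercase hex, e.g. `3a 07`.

3c 8a b4 00

flags (8b) val=60 bits=0x3c at bit 24: 0x3c000000
prio (3b) val=4 bits=0x4 at bit 21: 0x3c800000
ver (3b) val=2 bits=0x2 at bit 18: 0x3c880000
lvl (14b) val=-5312 bits=0x2b40 at bit 4: 0x3c8ab400
addr_hi (4b) val=0 bits=0x0 at bit 0: 0x3c8ab400
word = 0x3c8ab400 → big-endian bytes:
  [0]=0x3c  [1]=0x8a  [2]=0xb4  [3]=0x00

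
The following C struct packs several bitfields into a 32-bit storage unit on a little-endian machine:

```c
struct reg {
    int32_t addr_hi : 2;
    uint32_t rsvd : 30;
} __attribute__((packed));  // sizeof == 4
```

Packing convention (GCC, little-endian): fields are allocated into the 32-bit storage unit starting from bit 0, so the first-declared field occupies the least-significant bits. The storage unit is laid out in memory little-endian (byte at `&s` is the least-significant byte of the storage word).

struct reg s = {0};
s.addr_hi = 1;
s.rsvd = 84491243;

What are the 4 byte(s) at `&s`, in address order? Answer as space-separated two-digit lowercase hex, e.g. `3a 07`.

addr_hi (2b) val=1 bits=0x1 at bit 0: 0x00000001
rsvd (30b) val=84491243 bits=0x5093beb at bit 2: 0x1424efad
word = 0x1424efad → little-endian bytes:
  [0]=0xad  [1]=0xef  [2]=0x24  [3]=0x14

ad ef 24 14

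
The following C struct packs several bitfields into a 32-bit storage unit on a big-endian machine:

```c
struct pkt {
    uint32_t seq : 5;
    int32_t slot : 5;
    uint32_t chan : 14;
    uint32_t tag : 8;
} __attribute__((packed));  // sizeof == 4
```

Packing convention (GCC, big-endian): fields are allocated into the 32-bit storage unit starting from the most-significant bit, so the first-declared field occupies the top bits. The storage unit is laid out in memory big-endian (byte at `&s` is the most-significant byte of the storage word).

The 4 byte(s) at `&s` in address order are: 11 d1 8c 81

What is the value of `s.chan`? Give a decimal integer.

[0]=0x11 [1]=0xd1 [2]=0x8c [3]=0x81 (big-endian) → word 0x11d18c81
seq [27+:5] = (word>>27) & 0x1f = 2
slot [22+:5] = (word>>22) & 0x1f = 7
chan [8+:14] = (word>>8) & 0x3fff = 4492  ←
tag [0+:8] = (word>>0) & 0xff = 129

4492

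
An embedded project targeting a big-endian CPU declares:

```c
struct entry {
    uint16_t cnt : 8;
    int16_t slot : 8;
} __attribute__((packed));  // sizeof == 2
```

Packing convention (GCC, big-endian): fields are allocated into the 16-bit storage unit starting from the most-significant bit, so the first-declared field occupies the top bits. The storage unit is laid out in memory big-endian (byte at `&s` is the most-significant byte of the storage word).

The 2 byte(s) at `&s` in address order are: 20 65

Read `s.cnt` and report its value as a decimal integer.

32

[0]=0x20 [1]=0x65 (big-endian) → word 0x2065
cnt [8+:8] = (word>>8) & 0xff = 32  ←
slot [0+:8] = (word>>0) & 0xff = 101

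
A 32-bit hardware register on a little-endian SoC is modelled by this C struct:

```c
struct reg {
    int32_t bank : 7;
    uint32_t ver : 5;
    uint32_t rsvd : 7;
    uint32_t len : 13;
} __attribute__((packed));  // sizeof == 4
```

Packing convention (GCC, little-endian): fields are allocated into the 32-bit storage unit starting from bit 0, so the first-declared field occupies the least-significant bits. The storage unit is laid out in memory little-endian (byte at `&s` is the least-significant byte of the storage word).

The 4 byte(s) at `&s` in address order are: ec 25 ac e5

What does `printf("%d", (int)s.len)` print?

7349

[0]=0xec [1]=0x25 [2]=0xac [3]=0xe5 (little-endian) → word 0xe5ac25ec
bank [0+:7] = (word>>0) & 0x7f = 108
ver [7+:5] = (word>>7) & 0x1f = 11
rsvd [12+:7] = (word>>12) & 0x7f = 66
len [19+:13] = (word>>19) & 0x1fff = 7349  ←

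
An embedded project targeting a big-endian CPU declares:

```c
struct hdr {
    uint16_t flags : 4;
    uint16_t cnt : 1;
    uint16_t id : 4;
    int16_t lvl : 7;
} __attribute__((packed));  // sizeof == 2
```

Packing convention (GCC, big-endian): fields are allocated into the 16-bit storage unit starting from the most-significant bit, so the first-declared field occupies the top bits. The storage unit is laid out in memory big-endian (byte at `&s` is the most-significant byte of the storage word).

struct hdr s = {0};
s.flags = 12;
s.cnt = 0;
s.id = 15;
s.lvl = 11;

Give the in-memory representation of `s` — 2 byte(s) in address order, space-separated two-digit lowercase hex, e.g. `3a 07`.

flags:4 = 12 → 0xc << 12 → word 0xc000
cnt:1 = 0 → 0x0 << 11 → word 0xc000
id:4 = 15 → 0xf << 7 → word 0xc780
lvl:7 = 11 → 0xb << 0 → word 0xc78b
word = 0xc78b → big-endian bytes:
  [0]=0xc7  [1]=0x8b

c7 8b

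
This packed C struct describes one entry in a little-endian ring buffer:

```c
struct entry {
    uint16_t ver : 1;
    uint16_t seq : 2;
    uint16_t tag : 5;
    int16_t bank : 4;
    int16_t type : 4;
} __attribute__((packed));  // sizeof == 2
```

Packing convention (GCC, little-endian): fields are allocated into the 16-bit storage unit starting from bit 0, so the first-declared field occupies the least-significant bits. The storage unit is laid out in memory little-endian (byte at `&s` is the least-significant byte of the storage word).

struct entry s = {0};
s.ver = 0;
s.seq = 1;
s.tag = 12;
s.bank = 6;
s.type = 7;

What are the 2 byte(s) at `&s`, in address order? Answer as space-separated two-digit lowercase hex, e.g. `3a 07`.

[0+:1] ver=0 & 0x1 = 0x0; word=0x0000
[1+:2] seq=1 & 0x3 = 0x1; word=0x0002
[3+:5] tag=12 & 0x1f = 0xc; word=0x0062
[8+:4] bank=6 & 0xf = 0x6; word=0x0662
[12+:4] type=7 & 0xf = 0x7; word=0x7662
word = 0x7662 → little-endian bytes:
  [0]=0x62  [1]=0x76

62 76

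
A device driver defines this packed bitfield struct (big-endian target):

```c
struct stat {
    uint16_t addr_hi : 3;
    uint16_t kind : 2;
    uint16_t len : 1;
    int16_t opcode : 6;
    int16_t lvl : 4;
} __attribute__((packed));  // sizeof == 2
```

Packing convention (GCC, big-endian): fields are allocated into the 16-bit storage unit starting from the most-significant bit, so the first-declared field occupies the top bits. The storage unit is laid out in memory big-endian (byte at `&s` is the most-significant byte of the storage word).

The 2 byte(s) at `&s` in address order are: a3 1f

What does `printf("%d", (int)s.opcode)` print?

-15

[0]=0xa3 [1]=0x1f (big-endian) → word 0xa31f
addr_hi [13+:3] = (word>>13) & 0x7 = 5
kind [11+:2] = (word>>11) & 0x3 = 0
len [10+:1] = (word>>10) & 0x1 = 0
opcode [4+:6] = (word>>4) & 0x3f = 49  ←
lvl [0+:4] = (word>>0) & 0xf = 15
opcode signed 6b, MSB=1: 49 - 64 = -15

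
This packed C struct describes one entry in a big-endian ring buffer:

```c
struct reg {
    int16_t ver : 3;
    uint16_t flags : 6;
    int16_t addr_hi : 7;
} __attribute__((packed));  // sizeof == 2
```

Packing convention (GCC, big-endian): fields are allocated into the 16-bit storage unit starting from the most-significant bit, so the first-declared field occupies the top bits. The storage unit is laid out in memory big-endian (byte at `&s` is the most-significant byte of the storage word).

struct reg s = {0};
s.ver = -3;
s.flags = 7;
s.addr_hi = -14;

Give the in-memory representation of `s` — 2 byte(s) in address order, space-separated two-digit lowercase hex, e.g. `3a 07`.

[13+:3] ver=-3 & 0x7 = 0x5; word=0xa000
[7+:6] flags=7 & 0x3f = 0x7; word=0xa380
[0+:7] addr_hi=-14 & 0x7f = 0x72; word=0xa3f2
word = 0xa3f2 → big-endian bytes:
  [0]=0xa3  [1]=0xf2

a3 f2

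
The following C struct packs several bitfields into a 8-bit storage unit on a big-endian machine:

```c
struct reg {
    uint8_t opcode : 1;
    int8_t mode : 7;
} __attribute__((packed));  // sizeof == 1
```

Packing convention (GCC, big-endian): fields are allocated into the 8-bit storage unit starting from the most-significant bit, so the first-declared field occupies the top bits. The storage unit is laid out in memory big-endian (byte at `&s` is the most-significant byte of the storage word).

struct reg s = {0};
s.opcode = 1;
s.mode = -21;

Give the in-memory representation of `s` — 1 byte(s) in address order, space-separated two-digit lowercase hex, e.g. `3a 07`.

[7+:1] opcode=1 & 0x1 = 0x1; word=0x80
[0+:7] mode=-21 & 0x7f = 0x6b; word=0xeb
word = 0xeb → big-endian bytes:
  [0]=0xeb

eb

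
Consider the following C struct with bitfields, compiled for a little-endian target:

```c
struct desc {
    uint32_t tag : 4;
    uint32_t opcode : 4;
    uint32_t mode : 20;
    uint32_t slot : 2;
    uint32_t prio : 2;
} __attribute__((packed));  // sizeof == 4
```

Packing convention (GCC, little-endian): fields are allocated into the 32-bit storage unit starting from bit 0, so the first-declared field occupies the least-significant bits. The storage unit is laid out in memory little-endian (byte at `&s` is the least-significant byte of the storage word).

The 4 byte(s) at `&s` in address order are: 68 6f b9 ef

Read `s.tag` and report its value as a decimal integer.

8

[0]=0x68 [1]=0x6f [2]=0xb9 [3]=0xef (little-endian) → word 0xefb96f68
tag:4 @ bit 0 → (0xefb96f68>>0)&0xf = 0x8  ←
opcode:4 @ bit 4 → (0xefb96f68>>4)&0xf = 0x6
mode:20 @ bit 8 → (0xefb96f68>>8)&0xfffff = 0xfb96f
slot:2 @ bit 28 → (0xefb96f68>>28)&0x3 = 0x2
prio:2 @ bit 30 → (0xefb96f68>>30)&0x3 = 0x3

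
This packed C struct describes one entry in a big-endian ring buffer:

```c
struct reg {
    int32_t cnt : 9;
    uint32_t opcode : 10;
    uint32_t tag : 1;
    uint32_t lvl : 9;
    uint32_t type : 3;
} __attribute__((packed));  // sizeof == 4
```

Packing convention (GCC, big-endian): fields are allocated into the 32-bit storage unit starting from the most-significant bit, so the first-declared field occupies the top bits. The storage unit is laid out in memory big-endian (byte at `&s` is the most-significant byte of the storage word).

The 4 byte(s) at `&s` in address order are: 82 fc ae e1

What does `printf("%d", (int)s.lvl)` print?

[0]=0x82 [1]=0xfc [2]=0xae [3]=0xe1 (big-endian) → word 0x82fcaee1
cnt [23+:9] = (word>>23) & 0x1ff = 261
opcode [13+:10] = (word>>13) & 0x3ff = 997
tag [12+:1] = (word>>12) & 0x1 = 0
lvl [3+:9] = (word>>3) & 0x1ff = 476  ←
type [0+:3] = (word>>0) & 0x7 = 1

476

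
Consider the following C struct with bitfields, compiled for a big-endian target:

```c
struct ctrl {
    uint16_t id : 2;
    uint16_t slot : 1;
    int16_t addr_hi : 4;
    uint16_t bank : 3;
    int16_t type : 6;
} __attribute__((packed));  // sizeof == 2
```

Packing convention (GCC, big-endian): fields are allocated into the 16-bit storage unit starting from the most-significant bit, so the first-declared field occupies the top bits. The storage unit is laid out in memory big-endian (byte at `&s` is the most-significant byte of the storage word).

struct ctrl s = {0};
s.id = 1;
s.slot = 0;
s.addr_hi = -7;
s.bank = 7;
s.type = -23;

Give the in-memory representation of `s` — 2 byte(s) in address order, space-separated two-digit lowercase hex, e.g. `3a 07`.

id:2 = 1 → 0x1 << 14 → word 0x4000
slot:1 = 0 → 0x0 << 13 → word 0x4000
addr_hi:4 = -7 → 0x9 << 9 → word 0x5200
bank:3 = 7 → 0x7 << 6 → word 0x53c0
type:6 = -23 → 0x29 << 0 → word 0x53e9
word = 0x53e9 → big-endian bytes:
  [0]=0x53  [1]=0xe9

53 e9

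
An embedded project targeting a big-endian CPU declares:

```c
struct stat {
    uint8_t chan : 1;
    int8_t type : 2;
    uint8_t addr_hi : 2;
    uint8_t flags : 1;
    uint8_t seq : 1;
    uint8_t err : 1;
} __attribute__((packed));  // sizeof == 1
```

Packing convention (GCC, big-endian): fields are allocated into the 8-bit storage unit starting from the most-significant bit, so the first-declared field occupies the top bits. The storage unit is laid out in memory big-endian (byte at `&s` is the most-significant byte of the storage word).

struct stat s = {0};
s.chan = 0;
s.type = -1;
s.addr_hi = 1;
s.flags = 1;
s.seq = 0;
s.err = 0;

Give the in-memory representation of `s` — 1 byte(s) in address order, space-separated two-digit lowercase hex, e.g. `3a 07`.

[7+:1] chan=0 & 0x1 = 0x0; word=0x00
[5+:2] type=-1 & 0x3 = 0x3; word=0x60
[3+:2] addr_hi=1 & 0x3 = 0x1; word=0x68
[2+:1] flags=1 & 0x1 = 0x1; word=0x6c
[1+:1] seq=0 & 0x1 = 0x0; word=0x6c
[0+:1] err=0 & 0x1 = 0x0; word=0x6c
word = 0x6c → big-endian bytes:
  [0]=0x6c

6c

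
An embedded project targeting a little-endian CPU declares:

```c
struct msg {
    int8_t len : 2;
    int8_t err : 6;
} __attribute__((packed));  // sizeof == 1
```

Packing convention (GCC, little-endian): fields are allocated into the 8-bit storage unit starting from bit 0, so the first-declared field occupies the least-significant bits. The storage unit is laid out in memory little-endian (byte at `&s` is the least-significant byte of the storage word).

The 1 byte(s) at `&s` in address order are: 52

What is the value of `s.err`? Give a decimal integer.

20

[0]=0x52 (little-endian) → word 0x52
len [0+:2] = (word>>0) & 0x3 = 2
err [2+:6] = (word>>2) & 0x3f = 20  ←
err signed 6b, MSB=0: value = 20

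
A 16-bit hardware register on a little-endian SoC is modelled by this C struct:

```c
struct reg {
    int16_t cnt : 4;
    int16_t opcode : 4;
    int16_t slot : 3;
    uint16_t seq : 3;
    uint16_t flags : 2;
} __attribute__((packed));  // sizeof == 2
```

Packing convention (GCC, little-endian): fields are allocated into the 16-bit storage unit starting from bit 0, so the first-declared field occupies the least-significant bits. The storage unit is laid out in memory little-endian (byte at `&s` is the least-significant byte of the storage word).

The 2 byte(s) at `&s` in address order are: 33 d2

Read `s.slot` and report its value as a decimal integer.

2

[0]=0x33 [1]=0xd2 (little-endian) → word 0xd233
cnt:4 @ bit 0 → (0xd233>>0)&0xf = 0x3
opcode:4 @ bit 4 → (0xd233>>4)&0xf = 0x3
slot:3 @ bit 8 → (0xd233>>8)&0x7 = 0x2  ←
seq:3 @ bit 11 → (0xd233>>11)&0x7 = 0x2
flags:2 @ bit 14 → (0xd233>>14)&0x3 = 0x3
slot signed 3b, MSB=0: value = 2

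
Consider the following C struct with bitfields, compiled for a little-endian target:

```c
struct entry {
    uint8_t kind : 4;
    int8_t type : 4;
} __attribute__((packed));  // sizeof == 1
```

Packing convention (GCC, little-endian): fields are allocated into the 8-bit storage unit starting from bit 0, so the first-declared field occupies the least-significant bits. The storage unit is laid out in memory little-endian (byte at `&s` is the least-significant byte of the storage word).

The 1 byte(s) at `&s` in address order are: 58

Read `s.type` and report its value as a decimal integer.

5

[0]=0x58 (little-endian) → word 0x58
kind:4 @ bit 0 → (0x58>>0)&0xf = 0x8
type:4 @ bit 4 → (0x58>>4)&0xf = 0x5  ←
type signed 4b, MSB=0: value = 5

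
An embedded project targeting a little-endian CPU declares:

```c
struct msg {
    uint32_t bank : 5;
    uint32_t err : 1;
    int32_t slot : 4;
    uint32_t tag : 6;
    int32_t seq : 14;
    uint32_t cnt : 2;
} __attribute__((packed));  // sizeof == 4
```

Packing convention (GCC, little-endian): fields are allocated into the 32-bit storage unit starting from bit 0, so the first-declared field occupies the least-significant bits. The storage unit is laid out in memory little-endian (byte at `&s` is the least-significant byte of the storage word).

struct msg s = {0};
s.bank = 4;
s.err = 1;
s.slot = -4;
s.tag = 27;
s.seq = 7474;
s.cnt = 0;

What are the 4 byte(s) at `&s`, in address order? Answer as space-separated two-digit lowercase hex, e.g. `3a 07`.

bank (5b) val=4 bits=0x4 at bit 0: 0x00000004
err (1b) val=1 bits=0x1 at bit 5: 0x00000024
slot (4b) val=-4 bits=0xc at bit 6: 0x00000324
tag (6b) val=27 bits=0x1b at bit 10: 0x00006f24
seq (14b) val=7474 bits=0x1d32 at bit 16: 0x1d326f24
cnt (2b) val=0 bits=0x0 at bit 30: 0x1d326f24
word = 0x1d326f24 → little-endian bytes:
  [0]=0x24  [1]=0x6f  [2]=0x32  [3]=0x1d

24 6f 32 1d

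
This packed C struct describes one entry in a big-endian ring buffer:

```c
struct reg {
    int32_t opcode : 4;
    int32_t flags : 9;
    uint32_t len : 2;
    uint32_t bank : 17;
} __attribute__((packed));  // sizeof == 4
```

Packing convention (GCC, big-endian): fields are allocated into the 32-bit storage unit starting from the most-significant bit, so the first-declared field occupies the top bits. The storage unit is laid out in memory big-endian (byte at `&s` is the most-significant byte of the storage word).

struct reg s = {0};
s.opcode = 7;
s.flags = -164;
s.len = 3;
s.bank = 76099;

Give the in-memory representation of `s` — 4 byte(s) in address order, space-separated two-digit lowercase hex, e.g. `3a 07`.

7a e7 29 43

opcode (4b) val=7 bits=0x7 at bit 28: 0x70000000
flags (9b) val=-164 bits=0x15c at bit 19: 0x7ae00000
len (2b) val=3 bits=0x3 at bit 17: 0x7ae60000
bank (17b) val=76099 bits=0x12943 at bit 0: 0x7ae72943
word = 0x7ae72943 → big-endian bytes:
  [0]=0x7a  [1]=0xe7  [2]=0x29  [3]=0x43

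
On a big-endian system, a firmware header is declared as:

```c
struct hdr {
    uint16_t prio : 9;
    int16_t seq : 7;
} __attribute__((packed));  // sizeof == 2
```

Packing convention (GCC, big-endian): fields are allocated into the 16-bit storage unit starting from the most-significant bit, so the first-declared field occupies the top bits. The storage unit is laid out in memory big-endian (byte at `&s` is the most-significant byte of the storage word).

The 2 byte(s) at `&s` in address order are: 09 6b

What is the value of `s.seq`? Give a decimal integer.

-21

[0]=0x09 [1]=0x6b (big-endian) → word 0x096b
prio [7+:9] = (word>>7) & 0x1ff = 18
seq [0+:7] = (word>>0) & 0x7f = 107  ←
seq signed 7b, MSB=1: 107 - 128 = -21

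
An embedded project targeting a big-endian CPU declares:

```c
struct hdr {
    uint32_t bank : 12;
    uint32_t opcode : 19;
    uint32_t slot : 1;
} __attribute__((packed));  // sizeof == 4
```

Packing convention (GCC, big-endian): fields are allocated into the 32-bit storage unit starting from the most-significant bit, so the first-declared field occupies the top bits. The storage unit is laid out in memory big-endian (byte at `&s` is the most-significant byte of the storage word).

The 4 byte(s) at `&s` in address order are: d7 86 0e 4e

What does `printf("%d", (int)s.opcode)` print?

[0]=0xd7 [1]=0x86 [2]=0x0e [3]=0x4e (big-endian) → word 0xd7860e4e
bank [20+:12] = (word>>20) & 0xfff = 3448
opcode [1+:19] = (word>>1) & 0x7ffff = 198439  ←
slot [0+:1] = (word>>0) & 0x1 = 0

198439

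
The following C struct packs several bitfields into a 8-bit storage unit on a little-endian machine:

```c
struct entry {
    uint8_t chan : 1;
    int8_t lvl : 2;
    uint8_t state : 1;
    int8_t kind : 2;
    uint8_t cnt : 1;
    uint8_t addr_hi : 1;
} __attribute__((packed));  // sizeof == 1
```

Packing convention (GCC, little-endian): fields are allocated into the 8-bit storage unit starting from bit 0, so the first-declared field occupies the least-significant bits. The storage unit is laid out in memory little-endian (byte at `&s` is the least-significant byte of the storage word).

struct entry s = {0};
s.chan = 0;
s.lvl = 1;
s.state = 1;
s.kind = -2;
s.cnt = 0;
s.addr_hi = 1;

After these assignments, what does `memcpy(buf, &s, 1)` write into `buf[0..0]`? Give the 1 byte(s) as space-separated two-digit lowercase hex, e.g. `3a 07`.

aa

[0+:1] chan=0 & 0x1 = 0x0; word=0x00
[1+:2] lvl=1 & 0x3 = 0x1; word=0x02
[3+:1] state=1 & 0x1 = 0x1; word=0x0a
[4+:2] kind=-2 & 0x3 = 0x2; word=0x2a
[6+:1] cnt=0 & 0x1 = 0x0; word=0x2a
[7+:1] addr_hi=1 & 0x1 = 0x1; word=0xaa
word = 0xaa → little-endian bytes:
  [0]=0xaa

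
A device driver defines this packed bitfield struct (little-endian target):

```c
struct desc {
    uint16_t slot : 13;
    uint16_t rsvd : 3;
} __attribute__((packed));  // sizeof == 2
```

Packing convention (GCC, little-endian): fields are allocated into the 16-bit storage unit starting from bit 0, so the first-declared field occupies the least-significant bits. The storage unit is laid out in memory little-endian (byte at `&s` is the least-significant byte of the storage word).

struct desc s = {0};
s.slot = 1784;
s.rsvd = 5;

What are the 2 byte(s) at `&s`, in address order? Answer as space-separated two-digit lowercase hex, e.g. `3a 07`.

f8 a6

slot:13 = 1784 → 0x6f8 << 0 → word 0x06f8
rsvd:3 = 5 → 0x5 << 13 → word 0xa6f8
word = 0xa6f8 → little-endian bytes:
  [0]=0xf8  [1]=0xa6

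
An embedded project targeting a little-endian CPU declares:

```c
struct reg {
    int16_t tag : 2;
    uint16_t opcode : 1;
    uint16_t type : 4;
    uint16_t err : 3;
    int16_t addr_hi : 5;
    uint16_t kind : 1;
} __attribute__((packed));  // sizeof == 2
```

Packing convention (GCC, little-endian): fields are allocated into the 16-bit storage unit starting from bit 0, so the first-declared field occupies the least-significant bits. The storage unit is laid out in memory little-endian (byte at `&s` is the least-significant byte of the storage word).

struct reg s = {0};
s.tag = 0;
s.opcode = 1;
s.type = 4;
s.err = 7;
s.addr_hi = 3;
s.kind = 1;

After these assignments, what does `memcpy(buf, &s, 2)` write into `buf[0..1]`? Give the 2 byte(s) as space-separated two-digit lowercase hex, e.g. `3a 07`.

[0+:2] tag=0 & 0x3 = 0x0; word=0x0000
[2+:1] opcode=1 & 0x1 = 0x1; word=0x0004
[3+:4] type=4 & 0xf = 0x4; word=0x0024
[7+:3] err=7 & 0x7 = 0x7; word=0x03a4
[10+:5] addr_hi=3 & 0x1f = 0x3; word=0x0fa4
[15+:1] kind=1 & 0x1 = 0x1; word=0x8fa4
word = 0x8fa4 → little-endian bytes:
  [0]=0xa4  [1]=0x8f

a4 8f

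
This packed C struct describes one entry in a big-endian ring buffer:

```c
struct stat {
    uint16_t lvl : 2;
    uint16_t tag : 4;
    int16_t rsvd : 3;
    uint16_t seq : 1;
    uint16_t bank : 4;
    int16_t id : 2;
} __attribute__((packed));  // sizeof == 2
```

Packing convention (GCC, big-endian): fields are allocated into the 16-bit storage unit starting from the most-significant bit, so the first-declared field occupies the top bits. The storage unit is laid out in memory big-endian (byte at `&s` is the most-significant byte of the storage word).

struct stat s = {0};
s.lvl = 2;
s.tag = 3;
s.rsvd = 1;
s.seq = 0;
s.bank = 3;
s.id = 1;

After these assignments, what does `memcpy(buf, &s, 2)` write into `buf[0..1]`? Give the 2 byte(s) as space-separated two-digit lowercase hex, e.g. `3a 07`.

8c 8d

[14+:2] lvl=2 & 0x3 = 0x2; word=0x8000
[10+:4] tag=3 & 0xf = 0x3; word=0x8c00
[7+:3] rsvd=1 & 0x7 = 0x1; word=0x8c80
[6+:1] seq=0 & 0x1 = 0x0; word=0x8c80
[2+:4] bank=3 & 0xf = 0x3; word=0x8c8c
[0+:2] id=1 & 0x3 = 0x1; word=0x8c8d
word = 0x8c8d → big-endian bytes:
  [0]=0x8c  [1]=0x8d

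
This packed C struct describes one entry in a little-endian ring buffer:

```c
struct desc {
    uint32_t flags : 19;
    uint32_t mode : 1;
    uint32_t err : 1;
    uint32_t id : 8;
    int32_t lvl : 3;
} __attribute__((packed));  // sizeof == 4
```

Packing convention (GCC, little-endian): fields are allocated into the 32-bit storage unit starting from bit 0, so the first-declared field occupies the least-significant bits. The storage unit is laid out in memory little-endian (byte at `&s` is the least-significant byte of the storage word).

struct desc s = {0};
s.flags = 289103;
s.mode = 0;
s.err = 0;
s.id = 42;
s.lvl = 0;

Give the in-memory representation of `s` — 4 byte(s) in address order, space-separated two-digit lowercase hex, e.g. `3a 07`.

[0+:19] flags=289103 & 0x7ffff = 0x4694f; word=0x0004694f
[19+:1] mode=0 & 0x1 = 0x0; word=0x0004694f
[20+:1] err=0 & 0x1 = 0x0; word=0x0004694f
[21+:8] id=42 & 0xff = 0x2a; word=0x0544694f
[29+:3] lvl=0 & 0x7 = 0x0; word=0x0544694f
word = 0x0544694f → little-endian bytes:
  [0]=0x4f  [1]=0x69  [2]=0x44  [3]=0x05

4f 69 44 05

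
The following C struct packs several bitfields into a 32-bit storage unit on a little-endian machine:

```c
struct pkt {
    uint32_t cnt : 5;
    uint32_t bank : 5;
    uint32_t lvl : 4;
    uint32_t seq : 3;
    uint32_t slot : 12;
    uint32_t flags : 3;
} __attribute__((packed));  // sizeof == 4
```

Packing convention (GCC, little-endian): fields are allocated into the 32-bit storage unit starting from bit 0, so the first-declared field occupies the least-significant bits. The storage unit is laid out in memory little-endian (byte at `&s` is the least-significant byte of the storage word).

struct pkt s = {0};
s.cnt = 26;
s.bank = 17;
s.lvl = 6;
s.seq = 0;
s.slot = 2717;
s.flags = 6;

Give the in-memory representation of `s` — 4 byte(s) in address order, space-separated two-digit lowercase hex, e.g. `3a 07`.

cnt:5 = 26 → 0x1a << 0 → word 0x0000001a
bank:5 = 17 → 0x11 << 5 → word 0x0000023a
lvl:4 = 6 → 0x6 << 10 → word 0x00001a3a
seq:3 = 0 → 0x0 << 14 → word 0x00001a3a
slot:12 = 2717 → 0xa9d << 17 → word 0x153a1a3a
flags:3 = 6 → 0x6 << 29 → word 0xd53a1a3a
word = 0xd53a1a3a → little-endian bytes:
  [0]=0x3a  [1]=0x1a  [2]=0x3a  [3]=0xd5

3a 1a 3a d5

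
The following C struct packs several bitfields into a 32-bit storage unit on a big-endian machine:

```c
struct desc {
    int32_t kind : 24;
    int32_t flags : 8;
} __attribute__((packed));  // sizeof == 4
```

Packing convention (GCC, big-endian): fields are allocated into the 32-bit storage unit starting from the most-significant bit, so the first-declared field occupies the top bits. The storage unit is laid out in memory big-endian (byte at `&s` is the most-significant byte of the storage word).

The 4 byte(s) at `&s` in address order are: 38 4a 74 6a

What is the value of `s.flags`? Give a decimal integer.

106

[0]=0x38 [1]=0x4a [2]=0x74 [3]=0x6a (big-endian) → word 0x384a746a
kind [8+:24] = (word>>8) & 0xffffff = 3689076
flags [0+:8] = (word>>0) & 0xff = 106  ←
flags signed 8b, MSB=0: value = 106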